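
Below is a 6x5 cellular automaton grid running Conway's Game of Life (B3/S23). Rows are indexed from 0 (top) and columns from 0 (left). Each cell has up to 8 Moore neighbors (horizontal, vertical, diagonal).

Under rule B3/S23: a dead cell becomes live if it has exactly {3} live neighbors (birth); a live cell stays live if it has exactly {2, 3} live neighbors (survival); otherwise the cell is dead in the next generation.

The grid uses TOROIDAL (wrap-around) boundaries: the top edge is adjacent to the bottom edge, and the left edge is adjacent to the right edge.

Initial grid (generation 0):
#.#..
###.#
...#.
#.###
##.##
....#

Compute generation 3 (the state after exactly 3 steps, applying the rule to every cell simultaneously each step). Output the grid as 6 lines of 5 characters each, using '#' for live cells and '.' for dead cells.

Answer: ...#.
..#..
.....
.....
.....
.##..

Derivation:
Simulating step by step:
Generation 0 (given above): 16 live cells
Generation 1: 6 live cells
..#..
#.#.#
.....
.....
.#...
..#..
Generation 2: 5 live cells
..#..
.#.#.
.....
.....
.....
.##..
Generation 3: 4 live cells
(generation 3 grid is the final answer)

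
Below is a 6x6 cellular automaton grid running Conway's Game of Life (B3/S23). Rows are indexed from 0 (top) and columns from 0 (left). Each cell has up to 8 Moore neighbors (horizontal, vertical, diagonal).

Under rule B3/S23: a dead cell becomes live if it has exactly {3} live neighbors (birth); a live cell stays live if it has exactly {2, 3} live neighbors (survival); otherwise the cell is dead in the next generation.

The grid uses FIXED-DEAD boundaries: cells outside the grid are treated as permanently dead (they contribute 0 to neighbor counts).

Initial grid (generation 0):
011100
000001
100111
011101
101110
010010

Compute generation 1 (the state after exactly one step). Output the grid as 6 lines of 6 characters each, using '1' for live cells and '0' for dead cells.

Answer: 001000
010001
010101
100001
100001
011010

Derivation:
Simulating step by step:
Generation 0 (given above): 18 live cells
Generation 1: 13 live cells
(generation 1 grid is the final answer)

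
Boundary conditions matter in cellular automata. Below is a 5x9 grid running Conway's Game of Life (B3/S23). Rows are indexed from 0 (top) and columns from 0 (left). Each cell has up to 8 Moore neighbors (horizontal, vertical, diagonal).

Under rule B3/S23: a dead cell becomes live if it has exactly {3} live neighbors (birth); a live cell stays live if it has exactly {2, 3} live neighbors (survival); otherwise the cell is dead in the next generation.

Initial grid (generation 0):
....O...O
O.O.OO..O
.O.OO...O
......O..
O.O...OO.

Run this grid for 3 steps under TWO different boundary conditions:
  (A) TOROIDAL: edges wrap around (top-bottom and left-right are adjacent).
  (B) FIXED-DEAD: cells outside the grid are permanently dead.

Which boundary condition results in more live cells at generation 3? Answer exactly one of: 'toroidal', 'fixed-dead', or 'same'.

Under TOROIDAL boundary, generation 3:
...OO...O
O........
.........
..O......
OOOO.....
Population = 9

Under FIXED-DEAD boundary, generation 3:
..OOOOOO.
.OOO.O..O
OO.....OO
.O...O..O
.....OO..
Population = 20

Comparison: toroidal=9, fixed-dead=20 -> fixed-dead

Answer: fixed-dead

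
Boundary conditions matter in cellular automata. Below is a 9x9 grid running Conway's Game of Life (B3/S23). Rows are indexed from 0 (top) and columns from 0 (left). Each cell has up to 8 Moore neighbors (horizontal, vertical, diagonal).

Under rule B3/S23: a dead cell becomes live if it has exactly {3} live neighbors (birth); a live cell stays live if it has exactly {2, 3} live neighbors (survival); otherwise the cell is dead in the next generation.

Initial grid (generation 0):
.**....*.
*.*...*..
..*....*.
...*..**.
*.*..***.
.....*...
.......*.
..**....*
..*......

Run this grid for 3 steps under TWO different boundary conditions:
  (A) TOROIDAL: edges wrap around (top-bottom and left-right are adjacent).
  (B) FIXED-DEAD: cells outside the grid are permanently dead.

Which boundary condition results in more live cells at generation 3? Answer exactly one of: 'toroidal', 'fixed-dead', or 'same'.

Under TOROIDAL boundary, generation 3:
...*...**
*..*....*
.....*.**
.**.*.**.
****.*.*.
*..***.*.
.........
.........
.........
Population = 25

Under FIXED-DEAD boundary, generation 3:
..*......
..*...***
.........
..*.*....
..**.*.**
...****..
...**....
..**.....
..**.....
Population = 22

Comparison: toroidal=25, fixed-dead=22 -> toroidal

Answer: toroidal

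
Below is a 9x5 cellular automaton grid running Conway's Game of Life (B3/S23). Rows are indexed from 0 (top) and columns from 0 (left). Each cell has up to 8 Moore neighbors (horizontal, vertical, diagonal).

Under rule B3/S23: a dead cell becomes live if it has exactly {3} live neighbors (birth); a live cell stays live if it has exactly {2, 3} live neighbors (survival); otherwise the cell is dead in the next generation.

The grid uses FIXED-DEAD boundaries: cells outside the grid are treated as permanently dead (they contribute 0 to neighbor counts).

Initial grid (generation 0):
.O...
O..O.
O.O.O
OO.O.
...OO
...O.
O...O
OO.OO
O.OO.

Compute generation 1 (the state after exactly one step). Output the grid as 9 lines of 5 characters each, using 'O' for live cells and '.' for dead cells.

Simulating step by step:
Generation 0 (given above): 21 live cells
Generation 1: 21 live cells
(generation 1 grid is the final answer)

Answer: .....
O.OO.
O.O.O
OO...
...OO
...O.
OOO.O
O...O
O.OOO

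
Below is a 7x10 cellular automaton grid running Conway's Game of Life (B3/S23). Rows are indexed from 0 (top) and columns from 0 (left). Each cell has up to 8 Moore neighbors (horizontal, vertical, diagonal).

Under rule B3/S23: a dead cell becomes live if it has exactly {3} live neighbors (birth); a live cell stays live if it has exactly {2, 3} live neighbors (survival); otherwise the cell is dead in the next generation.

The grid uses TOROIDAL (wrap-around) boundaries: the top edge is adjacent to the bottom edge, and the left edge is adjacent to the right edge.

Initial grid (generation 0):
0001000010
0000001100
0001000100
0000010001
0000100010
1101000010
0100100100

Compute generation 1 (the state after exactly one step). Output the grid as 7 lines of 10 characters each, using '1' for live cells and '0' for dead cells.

Simulating step by step:
Generation 0 (given above): 17 live cells
Generation 1: 27 live cells
(generation 1 grid is the final answer)

Answer: 0000001010
0000001110
0000000110
0000100010
1000100010
1111100111
1101100111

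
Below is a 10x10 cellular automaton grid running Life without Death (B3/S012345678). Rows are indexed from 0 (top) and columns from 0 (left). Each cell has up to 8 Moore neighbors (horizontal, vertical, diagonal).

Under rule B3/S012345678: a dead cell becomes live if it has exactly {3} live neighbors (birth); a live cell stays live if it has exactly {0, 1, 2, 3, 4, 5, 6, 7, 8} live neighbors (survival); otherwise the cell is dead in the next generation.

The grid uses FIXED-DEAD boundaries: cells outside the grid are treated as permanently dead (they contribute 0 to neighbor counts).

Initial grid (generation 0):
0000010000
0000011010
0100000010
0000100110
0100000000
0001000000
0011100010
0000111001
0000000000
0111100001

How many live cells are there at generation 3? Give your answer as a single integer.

Simulating step by step:
Generation 0 (given above): 24 live cells
Generation 1: 31 live cells
0000011000
0000011110
0100011011
0000100110
0100000000
0001100000
0011100010
0000111001
0010000000
0111100001
Generation 2: 41 live cells
0000011000
0000111111
0100111011
0000111111
0101100000
0001100000
0011100010
0010111001
0110000000
0111100001
Generation 3: 50 live cells
0000111010
0000111111
0101111011
0010111111
0111101110
0001110000
0011100010
0010111001
0110000000
0111100001
Population at generation 3: 50

Answer: 50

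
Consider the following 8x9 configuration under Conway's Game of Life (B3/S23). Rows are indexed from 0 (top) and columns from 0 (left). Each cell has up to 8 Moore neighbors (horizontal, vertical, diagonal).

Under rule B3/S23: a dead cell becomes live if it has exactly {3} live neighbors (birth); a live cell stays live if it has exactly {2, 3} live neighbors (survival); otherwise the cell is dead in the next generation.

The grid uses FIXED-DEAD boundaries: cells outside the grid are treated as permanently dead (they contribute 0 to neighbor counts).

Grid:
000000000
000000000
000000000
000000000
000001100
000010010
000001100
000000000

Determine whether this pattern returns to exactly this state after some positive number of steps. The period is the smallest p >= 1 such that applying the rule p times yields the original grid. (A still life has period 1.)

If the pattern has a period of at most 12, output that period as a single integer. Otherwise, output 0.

Simulating and comparing each generation to the original:
Gen 0 (original, given above): 6 live cells
Gen 1: 6 live cells, MATCHES original -> period = 1

Answer: 1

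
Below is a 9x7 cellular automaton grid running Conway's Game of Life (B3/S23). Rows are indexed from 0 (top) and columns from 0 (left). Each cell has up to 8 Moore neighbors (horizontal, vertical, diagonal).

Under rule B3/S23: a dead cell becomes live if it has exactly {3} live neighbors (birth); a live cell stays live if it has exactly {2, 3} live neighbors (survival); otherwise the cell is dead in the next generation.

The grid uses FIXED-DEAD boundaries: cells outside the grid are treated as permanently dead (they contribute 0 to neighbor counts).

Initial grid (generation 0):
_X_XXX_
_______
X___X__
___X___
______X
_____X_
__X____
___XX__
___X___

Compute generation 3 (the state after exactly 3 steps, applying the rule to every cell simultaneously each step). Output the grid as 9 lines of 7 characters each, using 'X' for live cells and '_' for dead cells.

Simulating step by step:
Generation 0 (given above): 13 live cells
Generation 1: 10 live cells
____X__
___X_X_
_______
_______
_______
_______
___XX__
__XXX__
___XX__
Generation 2: 8 live cells
____X__
____X__
_______
_______
_______
_______
__X_X__
__X__X_
__X_X__
Generation 3: 6 live cells
(generation 3 grid is the final answer)

Answer: _______
_______
_______
_______
_______
_______
___X___
_XX_XX_
___X___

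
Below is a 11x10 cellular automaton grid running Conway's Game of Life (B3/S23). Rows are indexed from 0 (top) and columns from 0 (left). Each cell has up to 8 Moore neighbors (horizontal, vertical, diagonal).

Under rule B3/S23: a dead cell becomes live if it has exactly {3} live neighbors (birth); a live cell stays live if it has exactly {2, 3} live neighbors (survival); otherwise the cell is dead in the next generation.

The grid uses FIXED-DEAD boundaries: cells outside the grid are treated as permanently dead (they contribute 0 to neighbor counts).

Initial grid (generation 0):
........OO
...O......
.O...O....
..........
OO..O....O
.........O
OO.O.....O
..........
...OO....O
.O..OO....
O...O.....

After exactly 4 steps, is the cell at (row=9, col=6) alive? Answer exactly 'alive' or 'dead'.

Answer: alive

Derivation:
Simulating step by step:
Generation 0 (given above): 22 live cells
Generation 1: 14 live cells
..........
..........
..........
OO........
..........
..O.....OO
..........
..OOO.....
...OOO....
.....O....
....OO....
Generation 2: 10 live cells
..........
..........
..........
..........
.O........
..........
..O.......
..O..O....
..O..O....
...O..O...
....OO....
Generation 3: 12 live cells
..........
..........
..........
..........
..........
..........
..........
.OOO......
..OOOOO...
...O..O...
....OO....
Generation 4: 10 live cells
..........
..........
..........
..........
..........
..........
..O.......
.O...O....
.O...OO...
..O...O...
....OO....

Cell (9,6) at generation 4: 1 -> alive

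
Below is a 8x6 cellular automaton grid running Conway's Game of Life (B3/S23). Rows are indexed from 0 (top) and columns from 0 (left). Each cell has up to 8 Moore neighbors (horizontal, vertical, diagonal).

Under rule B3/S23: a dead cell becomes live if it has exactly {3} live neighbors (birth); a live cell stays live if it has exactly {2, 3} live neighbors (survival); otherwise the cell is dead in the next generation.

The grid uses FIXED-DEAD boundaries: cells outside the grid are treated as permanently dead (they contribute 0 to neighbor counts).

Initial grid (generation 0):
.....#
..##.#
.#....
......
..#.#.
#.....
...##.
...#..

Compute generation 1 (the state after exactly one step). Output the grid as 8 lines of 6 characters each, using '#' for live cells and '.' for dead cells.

Simulating step by step:
Generation 0 (given above): 11 live cells
Generation 1: 9 live cells
(generation 1 grid is the final answer)

Answer: ....#.
..#.#.
..#...
......
......
....#.
...##.
...##.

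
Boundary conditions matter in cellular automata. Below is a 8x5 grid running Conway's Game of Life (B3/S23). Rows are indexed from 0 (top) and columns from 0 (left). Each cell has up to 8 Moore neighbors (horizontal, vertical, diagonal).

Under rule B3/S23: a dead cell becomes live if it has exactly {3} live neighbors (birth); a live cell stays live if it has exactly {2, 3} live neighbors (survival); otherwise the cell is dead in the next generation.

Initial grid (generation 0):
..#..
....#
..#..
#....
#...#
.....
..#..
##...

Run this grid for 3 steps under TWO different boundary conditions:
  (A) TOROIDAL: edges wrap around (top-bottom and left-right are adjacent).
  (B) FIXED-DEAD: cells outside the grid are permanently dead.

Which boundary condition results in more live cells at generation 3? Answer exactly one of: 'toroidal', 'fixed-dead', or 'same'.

Answer: toroidal

Derivation:
Under TOROIDAL boundary, generation 3:
.#...
.#..#
#...#
.#.##
.#..#
#.#..
.##..
#.#..
Population = 16

Under FIXED-DEAD boundary, generation 3:
.....
.....
.....
.....
.....
.....
.....
.....
Population = 0

Comparison: toroidal=16, fixed-dead=0 -> toroidal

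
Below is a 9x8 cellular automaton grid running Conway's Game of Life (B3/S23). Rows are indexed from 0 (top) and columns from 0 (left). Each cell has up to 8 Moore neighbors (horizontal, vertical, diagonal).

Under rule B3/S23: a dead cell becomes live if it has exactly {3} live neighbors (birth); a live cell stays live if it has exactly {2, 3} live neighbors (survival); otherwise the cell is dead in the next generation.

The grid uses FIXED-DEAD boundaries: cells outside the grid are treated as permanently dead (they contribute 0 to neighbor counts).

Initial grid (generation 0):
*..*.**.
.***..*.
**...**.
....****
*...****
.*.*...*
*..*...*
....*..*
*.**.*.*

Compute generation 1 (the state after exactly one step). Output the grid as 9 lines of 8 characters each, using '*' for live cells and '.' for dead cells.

Answer: .*.****.
...*...*
**.*....
**......
...*....
****.*.*
..***.**
.**.*..*
...**.*.

Derivation:
Simulating step by step:
Generation 0 (given above): 34 live cells
Generation 1: 31 live cells
(generation 1 grid is the final answer)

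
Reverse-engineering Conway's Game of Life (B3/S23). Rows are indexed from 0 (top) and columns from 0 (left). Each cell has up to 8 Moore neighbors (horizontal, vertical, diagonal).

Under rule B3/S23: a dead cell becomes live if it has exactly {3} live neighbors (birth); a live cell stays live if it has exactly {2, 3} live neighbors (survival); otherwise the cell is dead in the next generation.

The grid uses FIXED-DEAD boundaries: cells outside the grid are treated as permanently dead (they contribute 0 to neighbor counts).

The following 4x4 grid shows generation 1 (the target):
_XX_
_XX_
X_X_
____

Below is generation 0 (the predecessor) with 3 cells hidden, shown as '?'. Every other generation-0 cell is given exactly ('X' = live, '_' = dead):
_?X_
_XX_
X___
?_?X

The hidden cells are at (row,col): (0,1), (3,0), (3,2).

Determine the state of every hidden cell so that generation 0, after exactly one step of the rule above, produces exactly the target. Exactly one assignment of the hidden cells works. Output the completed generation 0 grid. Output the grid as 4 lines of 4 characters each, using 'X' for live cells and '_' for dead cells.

Hidden generation-0 cells (in order): (0,1), (3,0), (3,2).
A hidden cell only influences target cells in its own 3x3 neighborhood. Try each of the 2^3 = 8 assignments, step the completed generation 0 forward once under B3/S23, and compare with the target:
  (0,1)=_ (3,0)=_ (3,2)=_ -> step gives (2,0)='_' but target has 'X' -> reject
  (0,1)=_ (3,0)=_ (3,2)=X -> step gives (2,0)='_' but target has 'X' -> reject
  (0,1)=_ (3,0)=X (3,2)=_ -> step reproduces the target at every cell -> ACCEPT
  (0,1)=_ (3,0)=X (3,2)=X -> step gives (2,2)='_' but target has 'X' -> reject
  (0,1)=X (3,0)=_ (3,2)=_ -> step gives (1,0)='X' but target has '_' -> reject
  (0,1)=X (3,0)=_ (3,2)=X -> step gives (1,0)='X' but target has '_' -> reject
  (0,1)=X (3,0)=X (3,2)=_ -> step gives (1,0)='X' but target has '_' -> reject
  (0,1)=X (3,0)=X (3,2)=X -> step gives (1,0)='X' but target has '_' -> reject
Unique solution: (0,1)=dead, (3,0)=live, (3,2)=dead.
Check: live-neighbor counts of every cell in the completed generation 0:
1322
2322
2432
1210
Applying B3/S23 to generation 0 with these counts gives:
_XX_
_XX_
X_X_
____
which matches the target exactly.

Answer: __X_
_XX_
X___
X__X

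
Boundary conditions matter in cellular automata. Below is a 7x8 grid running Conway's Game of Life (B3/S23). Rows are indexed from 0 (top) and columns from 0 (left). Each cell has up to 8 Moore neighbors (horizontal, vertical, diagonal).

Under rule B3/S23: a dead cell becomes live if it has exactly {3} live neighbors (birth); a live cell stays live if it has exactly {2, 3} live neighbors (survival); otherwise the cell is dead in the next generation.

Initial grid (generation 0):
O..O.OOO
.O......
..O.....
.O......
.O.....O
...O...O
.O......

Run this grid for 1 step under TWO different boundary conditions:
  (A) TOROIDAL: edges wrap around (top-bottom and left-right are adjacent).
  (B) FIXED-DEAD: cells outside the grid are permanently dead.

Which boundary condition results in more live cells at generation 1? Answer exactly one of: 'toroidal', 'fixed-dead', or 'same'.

Answer: toroidal

Derivation:
Under TOROIDAL boundary, generation 1:
OOO...OO
OOO...OO
.OO.....
OOO.....
..O.....
..O.....
..O.O...
Population = 19

Under FIXED-DEAD boundary, generation 1:
......O.
.OO...O.
.OO.....
.OO.....
..O.....
..O.....
........
Population = 10

Comparison: toroidal=19, fixed-dead=10 -> toroidal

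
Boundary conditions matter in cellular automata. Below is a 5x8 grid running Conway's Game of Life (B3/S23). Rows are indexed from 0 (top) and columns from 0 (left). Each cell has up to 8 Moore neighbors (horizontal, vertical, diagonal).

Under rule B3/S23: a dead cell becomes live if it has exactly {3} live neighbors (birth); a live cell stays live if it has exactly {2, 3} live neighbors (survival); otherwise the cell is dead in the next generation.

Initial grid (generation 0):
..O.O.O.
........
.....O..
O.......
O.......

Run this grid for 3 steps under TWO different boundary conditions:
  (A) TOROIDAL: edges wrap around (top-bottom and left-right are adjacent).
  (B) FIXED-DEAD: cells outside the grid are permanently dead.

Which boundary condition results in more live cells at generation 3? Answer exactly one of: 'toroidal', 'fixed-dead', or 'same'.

Answer: same

Derivation:
Under TOROIDAL boundary, generation 3:
........
........
........
........
........
Population = 0

Under FIXED-DEAD boundary, generation 3:
........
........
........
........
........
Population = 0

Comparison: toroidal=0, fixed-dead=0 -> same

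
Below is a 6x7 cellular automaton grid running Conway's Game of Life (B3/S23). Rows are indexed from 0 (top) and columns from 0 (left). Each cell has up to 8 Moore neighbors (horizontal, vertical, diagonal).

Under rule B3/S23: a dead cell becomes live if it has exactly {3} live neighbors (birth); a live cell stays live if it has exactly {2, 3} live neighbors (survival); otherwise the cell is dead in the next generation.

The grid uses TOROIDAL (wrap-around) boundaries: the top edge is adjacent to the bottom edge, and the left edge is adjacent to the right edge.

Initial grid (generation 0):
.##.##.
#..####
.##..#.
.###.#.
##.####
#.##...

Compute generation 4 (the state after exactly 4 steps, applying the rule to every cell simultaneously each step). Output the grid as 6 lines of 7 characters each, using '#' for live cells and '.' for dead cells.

Simulating step by step:
Generation 0 (given above): 25 live cells
Generation 1: 2 live cells
.......
#......
.......
.......
.....#.
.......
Generation 2: 0 live cells
.......
.......
.......
.......
.......
.......
Generation 3: 0 live cells
.......
.......
.......
.......
.......
.......
Generation 4: 0 live cells
(generation 4 grid is the final answer)

Answer: .......
.......
.......
.......
.......
.......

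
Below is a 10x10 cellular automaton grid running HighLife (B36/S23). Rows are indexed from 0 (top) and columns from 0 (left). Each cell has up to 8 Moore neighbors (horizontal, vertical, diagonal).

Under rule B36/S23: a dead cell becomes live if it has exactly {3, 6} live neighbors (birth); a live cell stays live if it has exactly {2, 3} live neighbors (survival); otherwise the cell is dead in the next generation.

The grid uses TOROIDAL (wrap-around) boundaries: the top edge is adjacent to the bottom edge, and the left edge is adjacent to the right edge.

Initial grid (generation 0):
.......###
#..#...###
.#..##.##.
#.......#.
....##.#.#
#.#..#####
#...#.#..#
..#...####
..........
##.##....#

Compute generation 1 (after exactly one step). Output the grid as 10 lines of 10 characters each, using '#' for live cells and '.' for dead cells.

Answer: #####..#..
#...#.....
.#..#.#..#
#.........
.#..##..#.
.#.#......
...#......
#....#####
.###...#..
#........#

Derivation:
Simulating step by step:
Generation 0 (given above): 40 live cells
Generation 1: 32 live cells
(generation 1 grid is the final answer)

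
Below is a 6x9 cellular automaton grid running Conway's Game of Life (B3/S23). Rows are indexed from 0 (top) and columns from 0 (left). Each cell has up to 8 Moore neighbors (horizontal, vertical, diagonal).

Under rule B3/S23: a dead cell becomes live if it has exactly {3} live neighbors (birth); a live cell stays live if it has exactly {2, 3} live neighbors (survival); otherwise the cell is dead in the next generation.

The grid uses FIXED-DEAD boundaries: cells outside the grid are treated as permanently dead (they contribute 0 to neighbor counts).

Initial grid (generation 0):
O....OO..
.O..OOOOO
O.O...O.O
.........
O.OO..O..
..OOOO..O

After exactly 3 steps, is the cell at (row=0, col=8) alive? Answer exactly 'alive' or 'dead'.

Simulating step by step:
Generation 0 (given above): 22 live cells
Generation 1: 18 live cells
....O....
OO..O...O
.O....O.O
..OO...O.
.OO..O...
.OO.OO...
Generation 2: 18 live cells
.........
OO...O.O.
OO.O....O
...O..OO.
.....OO..
.OOOOO...
Generation 3: 18 live cells
.........
OOO......
OO..O...O
..O.OOOO.
.......O.
..OOOOO..

Cell (0,8) at generation 3: 0 -> dead

Answer: dead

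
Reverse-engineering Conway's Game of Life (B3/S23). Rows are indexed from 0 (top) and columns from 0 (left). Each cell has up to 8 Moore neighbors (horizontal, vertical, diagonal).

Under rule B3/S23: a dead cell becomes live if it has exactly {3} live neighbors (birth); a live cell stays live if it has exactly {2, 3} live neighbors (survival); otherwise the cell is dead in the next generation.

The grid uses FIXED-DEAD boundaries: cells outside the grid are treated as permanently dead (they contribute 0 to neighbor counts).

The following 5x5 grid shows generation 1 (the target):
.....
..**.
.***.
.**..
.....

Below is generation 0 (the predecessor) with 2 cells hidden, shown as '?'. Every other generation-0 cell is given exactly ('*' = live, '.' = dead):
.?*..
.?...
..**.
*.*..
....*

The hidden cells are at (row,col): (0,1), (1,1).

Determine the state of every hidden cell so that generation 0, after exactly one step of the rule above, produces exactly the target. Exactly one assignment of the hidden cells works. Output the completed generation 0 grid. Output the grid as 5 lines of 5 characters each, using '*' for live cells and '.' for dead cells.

Hidden generation-0 cells (in order): (0,1), (1,1).
A hidden cell only influences target cells in its own 3x3 neighborhood. Try each of the 2^2 = 4 assignments, step the completed generation 0 forward once under B3/S23, and compare with the target:
  (0,1)=. (1,1)=. -> step reproduces the target at every cell -> ACCEPT
  (0,1)=. (1,1)=* -> step gives (1,1)='*' but target has '.' -> reject
  (0,1)=* (1,1)=. -> step gives (1,1)='*' but target has '.' -> reject
  (0,1)=* (1,1)=* -> step gives (0,1)='*' but target has '.' -> reject
Unique solution: (0,1)=dead, (1,1)=dead.
Check: live-neighbor counts of every cell in the completed generation 0:
01010
02331
13221
03242
12120
Applying B3/S23 to generation 0 with these counts gives:
.....
..**.
.***.
.**..
.....
which matches the target exactly.

Answer: ..*..
.....
..**.
*.*..
....*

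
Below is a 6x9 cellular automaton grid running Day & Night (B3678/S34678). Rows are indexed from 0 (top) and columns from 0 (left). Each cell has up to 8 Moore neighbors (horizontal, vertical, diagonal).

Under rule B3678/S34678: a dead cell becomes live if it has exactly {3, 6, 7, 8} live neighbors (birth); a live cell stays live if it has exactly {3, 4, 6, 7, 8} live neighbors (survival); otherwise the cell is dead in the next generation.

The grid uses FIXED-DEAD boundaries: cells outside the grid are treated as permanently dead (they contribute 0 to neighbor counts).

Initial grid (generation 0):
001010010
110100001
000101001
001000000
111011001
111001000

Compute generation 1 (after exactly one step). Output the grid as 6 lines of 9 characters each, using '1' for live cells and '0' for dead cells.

Answer: 010100000
000100010
010010000
001001000
111000000
101110000

Derivation:
Simulating step by step:
Generation 0 (given above): 21 live cells
Generation 1: 15 live cells
(generation 1 grid is the final answer)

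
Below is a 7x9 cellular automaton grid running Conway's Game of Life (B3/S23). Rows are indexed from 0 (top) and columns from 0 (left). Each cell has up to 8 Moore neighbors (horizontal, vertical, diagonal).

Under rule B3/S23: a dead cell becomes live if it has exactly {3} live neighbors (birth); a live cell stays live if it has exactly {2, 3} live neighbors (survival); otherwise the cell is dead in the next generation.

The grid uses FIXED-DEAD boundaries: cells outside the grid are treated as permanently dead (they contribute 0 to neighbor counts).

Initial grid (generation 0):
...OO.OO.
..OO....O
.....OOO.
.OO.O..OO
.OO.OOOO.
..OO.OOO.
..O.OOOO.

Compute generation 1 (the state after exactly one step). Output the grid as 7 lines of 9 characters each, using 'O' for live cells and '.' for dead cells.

Answer: ..OOO..O.
..OO....O
.O..OOO..
.OO.O...O
.........
........O
..O.O..O.

Derivation:
Simulating step by step:
Generation 0 (given above): 31 live cells
Generation 1: 19 live cells
(generation 1 grid is the final answer)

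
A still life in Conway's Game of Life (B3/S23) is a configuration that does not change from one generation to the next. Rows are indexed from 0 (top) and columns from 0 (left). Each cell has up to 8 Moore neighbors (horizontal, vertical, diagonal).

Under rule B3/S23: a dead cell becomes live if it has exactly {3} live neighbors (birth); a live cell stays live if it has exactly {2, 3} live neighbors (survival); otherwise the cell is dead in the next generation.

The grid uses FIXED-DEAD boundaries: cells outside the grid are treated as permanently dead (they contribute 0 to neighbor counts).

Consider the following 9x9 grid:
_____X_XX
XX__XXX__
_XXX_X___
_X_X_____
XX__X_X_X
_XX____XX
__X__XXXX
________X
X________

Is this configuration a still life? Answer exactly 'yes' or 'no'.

Answer: no

Derivation:
Compute generation 1 and compare to generation 0 (given above):
Generation 1:
____XX_X_
XX_X___X_
___X_XX__
___X_X___
X__X____X
X_XX_____
_XX___X__
______X_X
_________
Cell (0,4) differs: gen0=0 vs gen1=1 -> NOT a still life.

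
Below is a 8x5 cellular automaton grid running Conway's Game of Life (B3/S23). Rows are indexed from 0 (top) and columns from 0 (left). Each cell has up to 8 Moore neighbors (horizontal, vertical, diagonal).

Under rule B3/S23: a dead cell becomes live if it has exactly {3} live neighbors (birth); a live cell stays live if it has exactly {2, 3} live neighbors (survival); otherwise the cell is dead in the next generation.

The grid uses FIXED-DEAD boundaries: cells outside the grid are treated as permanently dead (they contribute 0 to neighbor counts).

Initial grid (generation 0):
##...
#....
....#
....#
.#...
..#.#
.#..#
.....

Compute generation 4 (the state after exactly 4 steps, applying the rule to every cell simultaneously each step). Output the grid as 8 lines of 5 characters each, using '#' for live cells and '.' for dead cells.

Answer: ##...
##...
.....
.....
..#.#
..#..
..#.#
.....

Derivation:
Simulating step by step:
Generation 0 (given above): 10 live cells
Generation 1: 9 live cells
##...
##...
.....
.....
...#.
.###.
...#.
.....
Generation 2: 8 live cells
##...
##...
.....
.....
...#.
...##
...#.
.....
Generation 3: 11 live cells
##...
##...
.....
.....
...##
..###
...##
.....
Generation 4: 9 live cells
(generation 4 grid is the final answer)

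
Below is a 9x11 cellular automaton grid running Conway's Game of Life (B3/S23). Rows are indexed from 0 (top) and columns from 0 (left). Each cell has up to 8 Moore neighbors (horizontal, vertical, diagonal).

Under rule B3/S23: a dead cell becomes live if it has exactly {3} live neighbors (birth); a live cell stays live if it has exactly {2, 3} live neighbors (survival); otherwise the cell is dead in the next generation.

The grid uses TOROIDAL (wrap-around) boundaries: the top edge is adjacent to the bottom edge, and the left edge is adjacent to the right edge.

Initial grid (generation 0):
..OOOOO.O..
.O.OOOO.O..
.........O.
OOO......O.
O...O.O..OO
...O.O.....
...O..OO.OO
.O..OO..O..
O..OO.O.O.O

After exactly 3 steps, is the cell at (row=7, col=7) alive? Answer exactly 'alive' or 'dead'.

Simulating step by step:
Generation 0 (given above): 39 live cells
Generation 1: 40 live cells
OO......O..
......O.OO.
O..OOO..OOO
OO......OO.
O.OOOO...O.
O..O.O.OO..
..OO..OOOO.
..O.....O..
OO....O.O..
Generation 2: 32 live cells
OO......O.O
.O..OO.....
OO..OO.....
...........
O.OO.OOO.O.
.....O.....
.OOOO.O..O.
..OO..O....
O.O.....OO.
Generation 3: 36 live cells
..O.....O.O
..O.OO....O
OO..OO.....
O.OO......O
....OOO....
.......OO.O
.O..O.O....
....OO.OOOO
O.OO...OOO.

Cell (7,7) at generation 3: 1 -> alive

Answer: alive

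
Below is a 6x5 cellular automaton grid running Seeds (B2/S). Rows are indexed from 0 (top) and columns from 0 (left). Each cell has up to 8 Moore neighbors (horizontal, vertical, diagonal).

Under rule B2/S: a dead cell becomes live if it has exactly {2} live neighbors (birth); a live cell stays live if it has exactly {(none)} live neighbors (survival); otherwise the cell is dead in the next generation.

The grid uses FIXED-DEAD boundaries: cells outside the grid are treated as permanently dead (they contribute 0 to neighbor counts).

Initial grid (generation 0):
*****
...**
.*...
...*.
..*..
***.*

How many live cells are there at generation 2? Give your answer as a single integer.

Answer: 2

Derivation:
Simulating step by step:
Generation 0 (given above): 14 live cells
Generation 1: 3 live cells
.....
.....
.....
.*...
*...*
.....
Generation 2: 2 live cells
.....
.....
.....
*....
.*...
.....
Population at generation 2: 2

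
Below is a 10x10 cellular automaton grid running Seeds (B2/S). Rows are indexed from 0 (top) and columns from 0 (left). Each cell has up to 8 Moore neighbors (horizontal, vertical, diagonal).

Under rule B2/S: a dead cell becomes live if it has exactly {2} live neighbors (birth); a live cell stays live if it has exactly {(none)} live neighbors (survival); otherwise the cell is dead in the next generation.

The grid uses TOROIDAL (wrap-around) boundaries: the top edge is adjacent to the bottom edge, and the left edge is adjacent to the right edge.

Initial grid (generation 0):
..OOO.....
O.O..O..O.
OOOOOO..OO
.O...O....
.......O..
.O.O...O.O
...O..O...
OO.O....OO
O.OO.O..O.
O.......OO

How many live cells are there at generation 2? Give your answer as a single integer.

Simulating step by step:
Generation 0 (given above): 37 live cells
Generation 1: 14 live cells
.....O.O..
......OO..
.......O..
.......O..
.O..O.....
O...O.....
..........
.....OO...
..........
.....O.O..
Generation 2: 16 live cells
....O.....
.....O....
..........
......O.O.
O..O.O....
.O.O.O....
....O.O...
..........
....O..O..
....O...O.
Population at generation 2: 16

Answer: 16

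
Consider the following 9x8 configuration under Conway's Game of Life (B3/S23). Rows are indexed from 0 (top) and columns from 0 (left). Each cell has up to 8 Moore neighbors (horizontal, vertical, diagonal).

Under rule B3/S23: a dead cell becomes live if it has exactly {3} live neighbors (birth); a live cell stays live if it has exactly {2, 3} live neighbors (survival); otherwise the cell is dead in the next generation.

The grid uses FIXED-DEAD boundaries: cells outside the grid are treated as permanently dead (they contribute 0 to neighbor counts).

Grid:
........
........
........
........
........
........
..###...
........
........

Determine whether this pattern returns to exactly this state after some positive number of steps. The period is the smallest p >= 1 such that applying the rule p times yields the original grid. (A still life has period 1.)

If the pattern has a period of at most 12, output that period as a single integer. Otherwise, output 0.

Answer: 2

Derivation:
Simulating and comparing each generation to the original:
Gen 0 (original, given above): 3 live cells
Gen 1: 3 live cells, differs from original
Gen 2: 3 live cells, MATCHES original -> period = 2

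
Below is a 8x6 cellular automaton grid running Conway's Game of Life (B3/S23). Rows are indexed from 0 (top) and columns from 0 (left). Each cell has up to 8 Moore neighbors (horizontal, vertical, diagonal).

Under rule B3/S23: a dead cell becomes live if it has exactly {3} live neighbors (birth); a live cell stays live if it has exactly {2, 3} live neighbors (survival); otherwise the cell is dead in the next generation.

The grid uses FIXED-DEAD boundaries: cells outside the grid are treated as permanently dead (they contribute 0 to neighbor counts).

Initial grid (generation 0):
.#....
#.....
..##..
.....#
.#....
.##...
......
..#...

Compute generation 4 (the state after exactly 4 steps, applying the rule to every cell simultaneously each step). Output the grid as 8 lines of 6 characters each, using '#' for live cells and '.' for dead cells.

Answer: ......
......
.##...
##.#..
##.##.
##.#..
.##...
......

Derivation:
Simulating step by step:
Generation 0 (given above): 9 live cells
Generation 1: 9 live cells
......
.##...
......
..#...
.##...
.##...
.##...
......
Generation 2: 9 live cells
......
......
.##...
.##...
...#..
#..#..
.##...
......
Generation 3: 10 live cells
......
......
.##...
.#.#..
.#.#..
.#.#..
.##...
......
Generation 4: 14 live cells
(generation 4 grid is the final answer)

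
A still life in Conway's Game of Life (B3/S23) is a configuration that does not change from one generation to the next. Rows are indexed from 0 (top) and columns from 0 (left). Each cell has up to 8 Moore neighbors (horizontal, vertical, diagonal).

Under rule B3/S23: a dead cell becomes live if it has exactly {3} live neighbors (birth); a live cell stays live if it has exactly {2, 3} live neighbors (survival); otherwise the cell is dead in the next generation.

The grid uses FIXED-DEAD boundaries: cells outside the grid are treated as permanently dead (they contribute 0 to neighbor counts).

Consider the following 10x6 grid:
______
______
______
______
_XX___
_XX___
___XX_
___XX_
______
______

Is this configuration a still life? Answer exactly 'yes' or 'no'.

Answer: no

Derivation:
Compute generation 1 and compare to generation 0 (given above):
Generation 1:
______
______
______
______
_XX___
_X____
____X_
___XX_
______
______
Cell (5,2) differs: gen0=1 vs gen1=0 -> NOT a still life.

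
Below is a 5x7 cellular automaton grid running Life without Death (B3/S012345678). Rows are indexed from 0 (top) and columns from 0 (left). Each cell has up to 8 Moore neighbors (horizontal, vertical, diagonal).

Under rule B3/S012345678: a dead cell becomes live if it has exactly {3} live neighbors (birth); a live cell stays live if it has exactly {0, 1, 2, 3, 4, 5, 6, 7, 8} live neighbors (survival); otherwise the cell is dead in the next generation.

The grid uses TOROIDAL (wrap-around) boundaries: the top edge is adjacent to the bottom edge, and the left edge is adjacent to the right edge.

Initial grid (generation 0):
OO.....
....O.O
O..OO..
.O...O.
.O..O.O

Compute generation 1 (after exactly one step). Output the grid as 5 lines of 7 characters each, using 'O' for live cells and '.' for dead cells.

Answer: OO....O
.O.OOOO
O..OO.O
.OOO.OO
.OO.OOO

Derivation:
Simulating step by step:
Generation 0 (given above): 12 live cells
Generation 1: 22 live cells
(generation 1 grid is the final answer)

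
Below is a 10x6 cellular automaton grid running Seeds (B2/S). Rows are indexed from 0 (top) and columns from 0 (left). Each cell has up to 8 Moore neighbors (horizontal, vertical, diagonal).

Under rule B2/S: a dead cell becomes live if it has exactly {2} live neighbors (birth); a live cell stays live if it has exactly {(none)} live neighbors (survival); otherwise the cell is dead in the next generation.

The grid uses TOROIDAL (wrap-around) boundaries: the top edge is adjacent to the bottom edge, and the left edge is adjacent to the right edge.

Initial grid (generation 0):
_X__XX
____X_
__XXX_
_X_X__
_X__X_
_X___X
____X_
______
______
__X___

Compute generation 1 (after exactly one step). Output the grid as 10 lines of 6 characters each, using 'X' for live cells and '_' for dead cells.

Simulating step by step:
Generation 0 (given above): 15 live cells
Generation 1: 19 live cells
(generation 1 grid is the final answer)

Answer: X_X___
XX____
_X___X
X____X
___X_X
__XX__
X____X
______
______
XX_XXX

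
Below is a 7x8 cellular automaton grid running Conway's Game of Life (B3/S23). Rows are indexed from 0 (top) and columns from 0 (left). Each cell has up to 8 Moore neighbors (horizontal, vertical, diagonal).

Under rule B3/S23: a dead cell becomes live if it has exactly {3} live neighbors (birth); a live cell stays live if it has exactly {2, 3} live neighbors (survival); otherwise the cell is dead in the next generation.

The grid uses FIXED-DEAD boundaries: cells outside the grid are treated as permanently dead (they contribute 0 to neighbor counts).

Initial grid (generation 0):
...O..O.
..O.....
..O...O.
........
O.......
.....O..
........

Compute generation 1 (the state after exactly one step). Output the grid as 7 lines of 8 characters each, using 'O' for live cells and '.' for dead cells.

Simulating step by step:
Generation 0 (given above): 7 live cells
Generation 1: 2 live cells
(generation 1 grid is the final answer)

Answer: ........
..OO....
........
........
........
........
........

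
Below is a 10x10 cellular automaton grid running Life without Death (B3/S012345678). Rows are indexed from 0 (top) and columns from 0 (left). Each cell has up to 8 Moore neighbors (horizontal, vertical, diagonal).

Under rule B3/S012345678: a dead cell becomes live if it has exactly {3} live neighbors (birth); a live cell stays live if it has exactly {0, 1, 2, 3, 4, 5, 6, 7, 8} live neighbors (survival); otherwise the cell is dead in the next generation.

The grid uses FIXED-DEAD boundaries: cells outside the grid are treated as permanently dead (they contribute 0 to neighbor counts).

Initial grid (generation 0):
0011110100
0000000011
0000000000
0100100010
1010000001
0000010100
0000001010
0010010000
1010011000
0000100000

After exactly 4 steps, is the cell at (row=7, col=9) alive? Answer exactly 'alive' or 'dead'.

Simulating step by step:
Generation 0 (given above): 24 live cells
Generation 1: 41 live cells
0011110110
0001100011
0000000011
0100100010
1110000011
0000011110
0000011110
0110010100
1111111000
0000110000
Generation 2: 59 live cells
0011110111
0011110011
0001100111
1110100110
1110011011
0100011110
0000111110
1110010110
1111111000
0110111000
Generation 3: 69 live cells
0011111111
0011110011
0001101111
1110100110
1111111011
1110011110
1010111111
1110010110
1111111000
1110111000
Generation 4: 70 live cells
0011111111
0011110011
0001101111
1110100110
1111111011
1110011110
1010111111
1110010111
1111111000
1110111000

Cell (7,9) at generation 4: 1 -> alive

Answer: alive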